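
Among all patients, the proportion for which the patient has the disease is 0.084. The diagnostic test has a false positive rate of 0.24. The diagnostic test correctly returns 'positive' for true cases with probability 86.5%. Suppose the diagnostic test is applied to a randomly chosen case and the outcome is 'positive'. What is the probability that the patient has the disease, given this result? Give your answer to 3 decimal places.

P(H | E) ≈ 0.248

Let H be the event that the patient has the disease. P(H) = 0.084, so P(¬H) = 0.916. With E the 'positive' result, P(E|H) = 0.865 and P(E|¬H) = 0.24.
P(E) = 0.865·0.084 + 0.24·0.916 = 0.072660 + 0.21984 = 0.29250.
By Bayes' theorem, P(H|E) = 0.072660 / 0.29250 = 0.248.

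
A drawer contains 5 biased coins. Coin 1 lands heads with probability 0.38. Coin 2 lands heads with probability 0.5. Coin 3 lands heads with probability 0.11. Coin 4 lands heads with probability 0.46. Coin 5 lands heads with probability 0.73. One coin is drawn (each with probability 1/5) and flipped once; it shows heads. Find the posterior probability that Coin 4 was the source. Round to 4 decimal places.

Posterior probability ≈ 0.2110

Tabulate prior·likelihood by source: [1] prior 0.2, lik 0.38, product 0.07600; [2] prior 0.2, lik 0.5, product 0.1000; [3] prior 0.2, lik 0.11, product 0.02200; [4] prior 0.2, lik 0.46, product 0.09200; [5] prior 0.2, lik 0.73, product 0.1460.
Normalizing constant = 0.43600; the posterior for Coin 4 is its product over the sum, 0.09200/0.43600 = 0.2110.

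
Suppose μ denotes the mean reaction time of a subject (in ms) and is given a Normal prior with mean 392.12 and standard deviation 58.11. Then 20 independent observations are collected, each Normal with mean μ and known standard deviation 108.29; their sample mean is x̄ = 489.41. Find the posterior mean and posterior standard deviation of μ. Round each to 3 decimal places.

Prior precision 1/τ₀² = 1/58.11² = 0.00029614; data precision n/σ² = 20/108.29² = 0.00170551.
Posterior precision = 0.00029614 + 0.00170551 = 0.00200165, giving posterior SD = 1/√0.00200165 = 22.351.
Posterior mean = (0.00029614·392.12 + 0.00170551·489.41) / 0.00200165 = 475.016.

Posterior mean ≈ 475.016; posterior SD ≈ 22.351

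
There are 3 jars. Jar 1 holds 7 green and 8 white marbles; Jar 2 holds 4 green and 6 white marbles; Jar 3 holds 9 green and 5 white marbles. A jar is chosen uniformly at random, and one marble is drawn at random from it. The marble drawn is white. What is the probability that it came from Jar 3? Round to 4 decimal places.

P(white|Jar 1) = 0.5333; P(white|Jar 2) = 0.6; P(white|Jar 3) = 0.3571.
Prior × likelihood for each source: 0.333333·0.5333=0.1778, 0.333333·0.6=0.2000, 0.333333·0.3571=0.1190. Summing gives P(white) = 0.49683.
P(Jar 3 | white) = 0.1190 / 0.49683 = 0.2396.

Posterior probability ≈ 0.2396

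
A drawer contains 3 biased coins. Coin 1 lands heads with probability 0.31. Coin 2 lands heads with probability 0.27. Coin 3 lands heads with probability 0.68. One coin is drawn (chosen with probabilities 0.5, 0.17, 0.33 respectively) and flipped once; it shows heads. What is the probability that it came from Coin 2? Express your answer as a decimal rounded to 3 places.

Posterior probability ≈ 0.108

P(heads|C1) = 0.31; P(heads|C2) = 0.27; P(heads|C3) = 0.68.
Prior × likelihood for each source: 0.5·0.31=0.1550, 0.17·0.27=0.04590, 0.33·0.68=0.2244. Summing gives P(heads) = 0.42530.
P(Coin 2 | heads) = 0.04590 / 0.42530 = 0.108.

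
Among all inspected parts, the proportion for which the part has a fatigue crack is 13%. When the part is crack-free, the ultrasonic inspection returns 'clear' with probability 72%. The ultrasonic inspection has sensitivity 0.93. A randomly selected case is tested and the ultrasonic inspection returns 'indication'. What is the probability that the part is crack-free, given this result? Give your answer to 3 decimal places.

Write H for 'the part has a fatigue crack'. Prior odds H:¬H = 0.13/0.87 = 0.14943. For the 'indication' outcome, the likelihood ratio is 0.93/0.28 = 3.3214.
Posterior odds = 0.14943 × 3.3214 = 0.49631, so P(H|E) = 0.49631/(1+0.49631) = 0.332. Then P(¬H|E) = 1 − 0.332 = 0.668.

P(¬H | E) ≈ 0.668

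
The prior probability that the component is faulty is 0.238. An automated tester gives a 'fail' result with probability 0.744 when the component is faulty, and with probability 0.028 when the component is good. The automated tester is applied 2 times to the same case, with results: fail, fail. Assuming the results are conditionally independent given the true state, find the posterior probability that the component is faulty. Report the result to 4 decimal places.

Let H be the event that the component is faulty; start with P(H) = 0.238. P('fail'|H) = 0.744, P('fail'|¬H) = 0.028.
Update on result 1 ('fail'): P(H) ← 0.744·0.2380 / (0.744·0.2380 + 0.028·0.7620) = 0.17707/0.19841 = 0.8925.
Update on result 2 ('fail'): P(H) ← 0.744·0.8925 / (0.744·0.8925 + 0.028·0.1075) = 0.66399/0.66700 = 0.9955.

Posterior P(H) ≈ 0.9955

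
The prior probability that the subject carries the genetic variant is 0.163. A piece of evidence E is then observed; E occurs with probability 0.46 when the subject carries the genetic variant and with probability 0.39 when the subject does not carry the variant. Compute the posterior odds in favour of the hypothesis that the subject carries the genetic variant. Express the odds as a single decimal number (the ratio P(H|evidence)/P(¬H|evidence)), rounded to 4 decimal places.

Prior odds = 0.163/(1−0.163) = 0.19474.
Likelihood ratio for E = 0.46/0.39 = 1.1795.
Posterior odds = prior odds × LR = 0.22970.

Posterior odds ≈ 0.2297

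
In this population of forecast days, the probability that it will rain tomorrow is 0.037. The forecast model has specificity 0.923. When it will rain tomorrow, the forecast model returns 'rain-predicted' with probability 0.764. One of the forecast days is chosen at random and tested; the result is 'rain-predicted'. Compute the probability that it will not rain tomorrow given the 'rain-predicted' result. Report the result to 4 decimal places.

Let H be the event that it will rain tomorrow. P(H) = 0.037, so P(¬H) = 0.963. With E the 'rain-predicted' result, P(E|H) = 0.764 and P(E|¬H) = 0.077.
P(E) = 0.764·0.037 + 0.077·0.963 = 0.028268 + 0.074151 = 0.10242.
By Bayes' theorem, P(H|E) = 0.028268 / 0.10242 = 0.2760. Hence P(¬H|E) = 1 − 0.2760 = 0.7240.

P(¬H | E) ≈ 0.7240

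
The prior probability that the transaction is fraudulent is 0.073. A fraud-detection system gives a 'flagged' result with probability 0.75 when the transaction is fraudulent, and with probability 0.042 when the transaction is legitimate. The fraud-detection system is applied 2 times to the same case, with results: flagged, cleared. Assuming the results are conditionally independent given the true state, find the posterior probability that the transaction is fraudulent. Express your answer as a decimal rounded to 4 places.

With H the event that the transaction is fraudulent, the joint likelihood of the observed sequence is P(data|H) = 0.75·0.25 = 0.18750 and P(data|¬H) = 0.042·0.958 = 0.040236.
Bayes: P(H|data) = 0.073·0.18750 / (0.073·0.18750 + 0.927·0.040236) = 0.013687/0.050986 = 0.2685.

Posterior P(H) ≈ 0.2685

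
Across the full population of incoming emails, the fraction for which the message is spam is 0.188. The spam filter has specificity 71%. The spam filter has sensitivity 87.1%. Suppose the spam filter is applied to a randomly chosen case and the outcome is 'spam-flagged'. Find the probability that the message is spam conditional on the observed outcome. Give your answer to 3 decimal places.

Let H be the event that the message is spam. P(H) = 0.188, so P(¬H) = 0.812. With E the 'spam-flagged' result, P(E|H) = 0.871 and P(E|¬H) = 0.29.
P(E) = 0.871·0.188 + 0.29·0.812 = 0.16375 + 0.23548 = 0.39923.
By Bayes' theorem, P(H|E) = 0.16375 / 0.39923 = 0.410.

P(H | E) ≈ 0.410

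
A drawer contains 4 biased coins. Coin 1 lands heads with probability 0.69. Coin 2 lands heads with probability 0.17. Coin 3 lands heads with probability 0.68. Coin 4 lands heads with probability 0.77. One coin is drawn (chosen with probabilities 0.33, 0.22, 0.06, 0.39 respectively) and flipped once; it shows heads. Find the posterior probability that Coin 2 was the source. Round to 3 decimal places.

Tabulate prior·likelihood by source: [1] prior 0.33, lik 0.69, product 0.2277; [2] prior 0.22, lik 0.17, product 0.03740; [3] prior 0.06, lik 0.68, product 0.04080; [4] prior 0.39, lik 0.77, product 0.3003.
Normalizing constant = 0.60620; the posterior for Coin 2 is its product over the sum, 0.03740/0.60620 = 0.062.

Posterior probability ≈ 0.062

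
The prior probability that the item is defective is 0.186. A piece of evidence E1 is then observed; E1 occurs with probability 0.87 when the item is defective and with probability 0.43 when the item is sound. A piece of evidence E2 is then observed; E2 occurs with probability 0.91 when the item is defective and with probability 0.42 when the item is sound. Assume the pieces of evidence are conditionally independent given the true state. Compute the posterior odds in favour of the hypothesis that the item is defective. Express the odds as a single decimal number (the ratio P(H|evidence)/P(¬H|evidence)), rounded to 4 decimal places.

Prior odds = 0.186/(1−0.186) = 0.22850. In log-odds, ln(0.22850) = -1.4762.
Add log likelihood ratios: ln(2.0233) + ln(2.1667) = 1.4779.
Posterior log-odds = 0.0016842, so posterior odds = exp(0.0016842) = 1.0017.

Posterior odds ≈ 1.0017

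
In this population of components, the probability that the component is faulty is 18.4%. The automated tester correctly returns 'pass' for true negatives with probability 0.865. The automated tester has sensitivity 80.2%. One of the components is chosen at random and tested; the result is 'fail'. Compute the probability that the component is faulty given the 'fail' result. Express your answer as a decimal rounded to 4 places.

P(H | E) ≈ 0.5726

Let H be the event that the component is faulty. P(H) = 0.184, so P(¬H) = 0.816. With E the 'fail' result, P(E|H) = 0.802 and P(E|¬H) = 0.135.
P(E) = 0.802·0.184 + 0.135·0.816 = 0.14757 + 0.11016 = 0.25773.
By Bayes' theorem, P(H|E) = 0.14757 / 0.25773 = 0.5726.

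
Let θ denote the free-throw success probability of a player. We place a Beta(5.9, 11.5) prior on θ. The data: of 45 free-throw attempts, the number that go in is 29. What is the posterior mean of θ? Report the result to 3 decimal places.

The binomial likelihood is conjugate to the Beta prior: with 29 successes and 16 failures, the posterior is Beta(5.9+29, 11.5+16) = Beta(34.9, 27.5).
E[θ | data] = 34.9/(34.9+27.5) = 0.559.

Posterior mean ≈ 0.559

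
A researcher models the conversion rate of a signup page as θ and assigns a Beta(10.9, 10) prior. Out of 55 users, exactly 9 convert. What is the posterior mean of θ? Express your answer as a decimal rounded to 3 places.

Posterior mean ≈ 0.262

Observing 9 successes and 46 failures updates Beta(10.9, 10) by adding the success and failure counts to the two shape parameters: α = 10.9+9 = 19.9, β = 10+46 = 56.
E[θ | data] = 19.9/(19.9+56) = 0.262.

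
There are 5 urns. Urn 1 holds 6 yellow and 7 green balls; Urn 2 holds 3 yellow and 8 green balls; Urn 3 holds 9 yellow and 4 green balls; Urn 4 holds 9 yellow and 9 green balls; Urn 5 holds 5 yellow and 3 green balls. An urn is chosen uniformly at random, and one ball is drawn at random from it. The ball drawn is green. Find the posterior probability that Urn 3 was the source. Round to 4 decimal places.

Tabulate prior·likelihood by source: [1] prior 0.2, lik 0.5385, product 0.1077; [2] prior 0.2, lik 0.7273, product 0.1455; [3] prior 0.2, lik 0.3077, product 0.06154; [4] prior 0.2, lik 0.5, product 0.1000; [5] prior 0.2, lik 0.375, product 0.07500.
Normalizing constant = 0.48969; the posterior for Urn 3 is its product over the sum, 0.06154/0.48969 = 0.1257.

Posterior probability ≈ 0.1257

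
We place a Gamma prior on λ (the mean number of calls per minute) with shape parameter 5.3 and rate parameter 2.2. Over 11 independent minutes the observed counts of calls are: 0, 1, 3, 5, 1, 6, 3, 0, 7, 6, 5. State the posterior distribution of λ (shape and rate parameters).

Posterior: Gamma(shape=42.3, rate=13.2)

Total count ∑xᵢ = 37 over n = 11 minutes.
Gamma is conjugate to the Poisson likelihood: posterior is Gamma(shape = 5.3+37 = 42.3, rate = 2.2+11 = 13.2).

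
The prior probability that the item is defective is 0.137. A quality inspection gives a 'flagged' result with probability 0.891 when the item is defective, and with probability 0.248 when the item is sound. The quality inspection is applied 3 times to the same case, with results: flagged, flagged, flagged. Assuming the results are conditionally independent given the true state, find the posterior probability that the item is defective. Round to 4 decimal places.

Posterior P(H) ≈ 0.8804

Let H be the event that the item is defective; start with P(H) = 0.137. P('flagged'|H) = 0.891, P('flagged'|¬H) = 0.248.
Update on result 1 ('flagged'): P(H) ← 0.891·0.1370 / (0.891·0.1370 + 0.248·0.8630) = 0.12207/0.33609 = 0.3632.
Update on result 2 ('flagged'): P(H) ← 0.891·0.3632 / (0.891·0.3632 + 0.248·0.6368) = 0.32361/0.48154 = 0.6720.
Update on result 3 ('flagged'): P(H) ← 0.891·0.6720 / (0.891·0.6720 + 0.248·0.3280) = 0.59878/0.68012 = 0.8804.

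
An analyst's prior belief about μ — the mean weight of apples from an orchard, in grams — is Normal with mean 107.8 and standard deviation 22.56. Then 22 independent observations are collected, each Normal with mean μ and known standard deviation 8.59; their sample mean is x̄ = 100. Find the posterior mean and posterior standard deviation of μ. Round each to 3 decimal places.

Prior precision 1/τ₀² = 1/22.56² = 0.00196482; data precision n/σ² = 22/8.59² = 0.298151.
Posterior precision = 0.00196482 + 0.298151 = 0.300116, giving posterior SD = 1/√0.300116 = 1.825.
Posterior mean = (0.00196482·107.8 + 0.298151·100) / 0.300116 = 100.051.

Posterior mean ≈ 100.051; posterior SD ≈ 1.825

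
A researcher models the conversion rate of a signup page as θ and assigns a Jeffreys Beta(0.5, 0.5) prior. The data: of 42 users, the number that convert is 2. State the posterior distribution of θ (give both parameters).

The binomial likelihood is conjugate to the Beta prior: with 2 successes and 40 failures, the posterior is Beta(0.5+2, 0.5+40) = Beta(2.5, 40.5).

Posterior: Beta(2.5, 40.5)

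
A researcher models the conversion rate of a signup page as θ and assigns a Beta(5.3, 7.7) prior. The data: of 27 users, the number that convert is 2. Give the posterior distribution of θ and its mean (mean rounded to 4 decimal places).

Posterior: Beta(7.3, 32.7); mean ≈ 0.1825

Observing 2 successes and 25 failures updates Beta(5.3, 7.7) by adding the success and failure counts to the two shape parameters: α = 5.3+2 = 7.3, β = 7.7+25 = 32.7.
Posterior mean = α/(α+β) = 7.3/40 = 0.1825.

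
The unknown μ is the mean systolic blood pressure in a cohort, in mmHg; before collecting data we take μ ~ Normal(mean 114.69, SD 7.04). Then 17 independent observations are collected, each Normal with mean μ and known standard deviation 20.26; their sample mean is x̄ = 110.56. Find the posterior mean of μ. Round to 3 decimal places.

Posterior mean ≈ 111.913

With known σ, the Normal prior is conjugate. Weight on the data is w = (n/σ²)/(n/σ² + 1/τ₀²) = 0.0414162/(0.0414162+0.0201769) = 0.67242.
Posterior mean = w·x̄ + (1−w)·μ₀ = 0.67242·110.56 + 0.32758·114.69 = 111.913.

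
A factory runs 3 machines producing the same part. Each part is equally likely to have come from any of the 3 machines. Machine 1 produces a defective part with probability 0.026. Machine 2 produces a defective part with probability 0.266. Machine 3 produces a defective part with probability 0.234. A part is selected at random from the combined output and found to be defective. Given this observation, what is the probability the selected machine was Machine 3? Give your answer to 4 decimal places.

Tabulate prior·likelihood by source: [1] prior 0.333333, lik 0.026, product 0.008667; [2] prior 0.333333, lik 0.266, product 0.08867; [3] prior 0.333333, lik 0.234, product 0.07800.
Normalizing constant = 0.17533; the posterior for Machine 3 is its product over the sum, 0.07800/0.17533 = 0.4449.

Posterior probability ≈ 0.4449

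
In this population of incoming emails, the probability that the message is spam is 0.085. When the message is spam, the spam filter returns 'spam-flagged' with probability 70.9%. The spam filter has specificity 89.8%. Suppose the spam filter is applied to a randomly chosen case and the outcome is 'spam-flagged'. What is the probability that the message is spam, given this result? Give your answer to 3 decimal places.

Write H for 'the message is spam'. Prior odds H:¬H = 0.085/0.915 = 0.092896. For the 'spam-flagged' outcome, the likelihood ratio is 0.709/0.102 = 6.9510.
Posterior odds = 0.092896 × 6.9510 = 0.64572, so P(H|E) = 0.64572/(1+0.64572) = 0.392.

P(H | E) ≈ 0.392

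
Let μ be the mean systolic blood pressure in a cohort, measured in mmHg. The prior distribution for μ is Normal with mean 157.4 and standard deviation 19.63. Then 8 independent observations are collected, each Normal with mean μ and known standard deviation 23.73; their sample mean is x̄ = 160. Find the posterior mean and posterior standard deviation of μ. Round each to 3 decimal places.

Posterior mean ≈ 159.598; posterior SD ≈ 7.715

With known σ, the Normal prior is conjugate. Weight on the data is w = (n/σ²)/(n/σ² + 1/τ₀²) = 0.0142067/(0.0142067+0.00259513) = 0.84555.
Posterior mean = w·x̄ + (1−w)·μ₀ = 0.84555·160 + 0.15445·157.4 = 159.598. Posterior variance = 1/(0.0142067+0.00259513) = 59.5172, so SD = 7.715.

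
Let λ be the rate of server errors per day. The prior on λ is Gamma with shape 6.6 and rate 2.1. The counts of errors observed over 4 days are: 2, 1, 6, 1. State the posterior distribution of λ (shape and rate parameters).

Total count ∑xᵢ = 10 over n = 4 days.
Gamma is conjugate to the Poisson likelihood: posterior is Gamma(shape = 6.6+10 = 16.6, rate = 2.1+4 = 6.1).

Posterior: Gamma(shape=16.6, rate=6.1)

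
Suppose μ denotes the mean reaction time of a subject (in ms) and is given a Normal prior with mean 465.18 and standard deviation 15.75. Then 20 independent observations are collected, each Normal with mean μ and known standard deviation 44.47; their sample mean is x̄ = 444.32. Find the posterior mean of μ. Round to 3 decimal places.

Prior precision 1/τ₀² = 1/15.75² = 0.00403124; data precision n/σ² = 20/44.47² = 0.0101134.
Posterior precision = 0.00403124 + 0.0101134 = 0.0141446.
Posterior mean = (0.00403124·465.18 + 0.0101134·444.32) / 0.0141446 = 450.265.

Posterior mean ≈ 450.265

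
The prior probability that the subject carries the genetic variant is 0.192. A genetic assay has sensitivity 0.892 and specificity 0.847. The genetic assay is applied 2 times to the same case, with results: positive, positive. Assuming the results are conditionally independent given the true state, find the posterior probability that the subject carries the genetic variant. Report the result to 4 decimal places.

Posterior P(H) ≈ 0.8898

Let H be the event that the subject carries the genetic variant; start with P(H) = 0.192. P('positive'|H) = 0.892, P('positive'|¬H) = 0.153.
Update on result 1 ('positive'): P(H) ← 0.892·0.1920 / (0.892·0.1920 + 0.153·0.8080) = 0.17126/0.29489 = 0.5808.
Update on result 2 ('positive'): P(H) ← 0.892·0.5808 / (0.892·0.5808 + 0.153·0.4192) = 0.51805/0.58219 = 0.8898.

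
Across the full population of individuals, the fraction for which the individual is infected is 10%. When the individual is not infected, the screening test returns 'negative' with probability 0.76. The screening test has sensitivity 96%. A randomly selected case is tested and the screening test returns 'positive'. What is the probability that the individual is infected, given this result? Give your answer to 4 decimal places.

P(H | E) ≈ 0.3077

Write H for 'the individual is infected'. Prior odds H:¬H = 0.1/0.9 = 0.11111. For the 'positive' outcome, the likelihood ratio is 0.96/0.24 = 4.0000.
Posterior odds = 0.11111 × 4.0000 = 0.44444, so P(H|E) = 0.44444/(1+0.44444) = 0.3077.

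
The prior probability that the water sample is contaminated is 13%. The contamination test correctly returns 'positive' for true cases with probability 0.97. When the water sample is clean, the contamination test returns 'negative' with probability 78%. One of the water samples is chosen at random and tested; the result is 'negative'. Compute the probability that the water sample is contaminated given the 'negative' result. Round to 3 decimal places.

Let H be the event that the water sample is contaminated. P(H) = 0.13, so P(¬H) = 0.87. With E the 'negative' result, P(E|H) = 0.03 and P(E|¬H) = 0.78.
P(E) = 0.03·0.13 + 0.78·0.87 = 0.0039000 + 0.67860 = 0.68250.
By Bayes' theorem, P(H|E) = 0.0039000 / 0.68250 = 0.006.

P(H | E) ≈ 0.006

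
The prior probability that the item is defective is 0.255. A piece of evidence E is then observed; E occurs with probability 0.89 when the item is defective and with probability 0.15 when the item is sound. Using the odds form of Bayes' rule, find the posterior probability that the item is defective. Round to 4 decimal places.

Prior odds = 0.255/(1−0.255) = 0.34228.
Likelihood ratio for E = 0.89/0.15 = 5.9333.
Posterior odds = prior odds × LR = 2.0309.
Posterior probability = odds/(1+odds) = 2.0309/3.0309 = 0.6701.

Posterior probability ≈ 0.6701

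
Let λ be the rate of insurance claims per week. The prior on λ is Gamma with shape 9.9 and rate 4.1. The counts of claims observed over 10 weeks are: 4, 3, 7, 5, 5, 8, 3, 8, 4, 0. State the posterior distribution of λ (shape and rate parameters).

Posterior: Gamma(shape=56.9, rate=14.1)

Total count ∑xᵢ = 47 over n = 10 weeks.
Gamma is conjugate to the Poisson likelihood: posterior is Gamma(shape = 9.9+47 = 56.9, rate = 4.1+10 = 14.1).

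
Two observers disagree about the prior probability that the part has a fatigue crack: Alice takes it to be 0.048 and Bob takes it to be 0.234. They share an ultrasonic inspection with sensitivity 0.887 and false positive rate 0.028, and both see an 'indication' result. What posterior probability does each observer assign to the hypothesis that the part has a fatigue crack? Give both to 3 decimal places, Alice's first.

Alice: 0.615; Bob: 0.906

The likelihood ratio for an 'indication' result is 0.887/0.028 = 31.679.
Alice: prior odds 0.048/0.952 = 0.050420; posterior odds 1.5972; posterior probability 0.615.
Bob: prior odds 0.234/0.766 = 0.30548; posterior odds 9.6773; posterior probability 0.906.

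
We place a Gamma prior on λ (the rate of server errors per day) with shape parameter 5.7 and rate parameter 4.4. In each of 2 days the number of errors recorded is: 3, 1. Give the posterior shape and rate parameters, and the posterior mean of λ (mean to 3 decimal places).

Total count ∑xᵢ = 4 over n = 2 days.
Gamma is conjugate to the Poisson likelihood: posterior is Gamma(shape = 5.7+4 = 9.7, rate = 4.4+2 = 6.4).
Posterior mean = shape/rate = 9.7/6.4 = 1.516.

Posterior: Gamma(shape=9.7, rate=6.4); mean ≈ 1.516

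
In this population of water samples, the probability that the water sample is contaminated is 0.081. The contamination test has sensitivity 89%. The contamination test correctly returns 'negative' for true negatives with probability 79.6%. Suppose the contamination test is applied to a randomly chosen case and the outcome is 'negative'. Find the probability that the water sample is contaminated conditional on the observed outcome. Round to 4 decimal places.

P(H | E) ≈ 0.0120

Write H for 'the water sample is contaminated'. Prior odds H:¬H = 0.081/0.919 = 0.088139. For the 'negative' outcome, the likelihood ratio is 0.11/0.796 = 0.13819.
Posterior odds = 0.088139 × 0.13819 = 0.012180, so P(H|E) = 0.012180/(1+0.012180) = 0.0120.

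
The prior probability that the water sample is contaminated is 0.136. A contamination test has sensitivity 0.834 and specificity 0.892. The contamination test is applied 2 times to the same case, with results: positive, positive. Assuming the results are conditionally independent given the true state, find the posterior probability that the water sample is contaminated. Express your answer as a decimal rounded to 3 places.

Posterior P(H) ≈ 0.904

Let H be the event that the water sample is contaminated; start with P(H) = 0.136. P('positive'|H) = 0.834, P('positive'|¬H) = 0.108.
Update on result 1 ('positive'): P(H) ← 0.834·0.1360 / (0.834·0.1360 + 0.108·0.8640) = 0.11342/0.20674 = 0.5486.
Update on result 2 ('positive'): P(H) ← 0.834·0.5486 / (0.834·0.5486 + 0.108·0.4514) = 0.45757/0.50631 = 0.9037.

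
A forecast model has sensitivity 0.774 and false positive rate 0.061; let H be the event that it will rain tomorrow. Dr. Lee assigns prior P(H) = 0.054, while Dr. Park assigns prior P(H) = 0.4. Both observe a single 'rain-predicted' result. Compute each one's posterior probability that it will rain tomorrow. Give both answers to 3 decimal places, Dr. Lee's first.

The likelihood ratio for a 'rain-predicted' result is 0.774/0.061 = 12.689.
Dr. Lee: prior odds 0.054/0.946 = 0.057082; posterior odds 0.72429; posterior probability 0.420.
Dr. Park: prior odds 0.4/0.6 = 0.66667; posterior odds 8.4590; posterior probability 0.894.

Dr. Lee: 0.420; Dr. Park: 0.894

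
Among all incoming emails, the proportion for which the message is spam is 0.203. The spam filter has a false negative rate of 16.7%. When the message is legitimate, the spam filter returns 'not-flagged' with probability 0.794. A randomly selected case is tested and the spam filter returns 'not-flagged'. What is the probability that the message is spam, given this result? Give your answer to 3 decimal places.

P(H | E) ≈ 0.051

Write H for 'the message is spam'. Prior odds H:¬H = 0.203/0.797 = 0.25471. For the 'not-flagged' outcome, the likelihood ratio is 0.167/0.794 = 0.21033.
Posterior odds = 0.25471 × 0.21033 = 0.053571, so P(H|E) = 0.053571/(1+0.053571) = 0.051.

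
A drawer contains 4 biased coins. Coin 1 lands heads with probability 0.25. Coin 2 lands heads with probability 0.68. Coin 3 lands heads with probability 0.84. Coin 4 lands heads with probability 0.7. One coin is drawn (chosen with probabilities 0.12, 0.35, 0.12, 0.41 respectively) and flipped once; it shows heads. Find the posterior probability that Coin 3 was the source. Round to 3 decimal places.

Posterior probability ≈ 0.154

Tabulate prior·likelihood by source: [1] prior 0.12, lik 0.25, product 0.03000; [2] prior 0.35, lik 0.68, product 0.2380; [3] prior 0.12, lik 0.84, product 0.1008; [4] prior 0.41, lik 0.7, product 0.2870.
Normalizing constant = 0.65580; the posterior for Coin 3 is its product over the sum, 0.1008/0.65580 = 0.154.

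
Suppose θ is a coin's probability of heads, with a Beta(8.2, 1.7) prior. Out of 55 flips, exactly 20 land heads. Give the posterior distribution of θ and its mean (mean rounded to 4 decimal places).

Posterior: Beta(28.2, 36.7); mean ≈ 0.4345

Observing 20 successes and 35 failures updates Beta(8.2, 1.7) by adding the success and failure counts to the two shape parameters: α = 8.2+20 = 28.2, β = 1.7+35 = 36.7.
E[θ | data] = 28.2/(28.2+36.7) = 0.4345.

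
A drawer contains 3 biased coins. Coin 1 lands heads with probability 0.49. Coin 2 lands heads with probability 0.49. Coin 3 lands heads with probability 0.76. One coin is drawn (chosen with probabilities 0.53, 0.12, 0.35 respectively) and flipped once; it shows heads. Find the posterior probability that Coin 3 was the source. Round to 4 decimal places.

P(heads|C1) = 0.49; P(heads|C2) = 0.49; P(heads|C3) = 0.76.
Prior × likelihood for each source: 0.53·0.49=0.2597, 0.12·0.49=0.05880, 0.35·0.76=0.2660. Summing gives P(heads) = 0.58450.
P(Coin 3 | heads) = 0.2660 / 0.58450 = 0.4551.

Posterior probability ≈ 0.4551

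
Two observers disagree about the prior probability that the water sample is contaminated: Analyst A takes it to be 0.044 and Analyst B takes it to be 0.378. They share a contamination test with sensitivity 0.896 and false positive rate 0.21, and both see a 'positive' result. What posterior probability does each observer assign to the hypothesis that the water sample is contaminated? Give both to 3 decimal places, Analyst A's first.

The likelihood ratio for a 'positive' result is 0.896/0.21 = 4.2667.
Analyst A: prior odds 0.044/0.956 = 0.046025; posterior odds 0.19637; posterior probability 0.164.
Analyst B: prior odds 0.378/0.622 = 0.60772; posterior odds 2.5929; posterior probability 0.722.

Analyst A: 0.164; Analyst B: 0.722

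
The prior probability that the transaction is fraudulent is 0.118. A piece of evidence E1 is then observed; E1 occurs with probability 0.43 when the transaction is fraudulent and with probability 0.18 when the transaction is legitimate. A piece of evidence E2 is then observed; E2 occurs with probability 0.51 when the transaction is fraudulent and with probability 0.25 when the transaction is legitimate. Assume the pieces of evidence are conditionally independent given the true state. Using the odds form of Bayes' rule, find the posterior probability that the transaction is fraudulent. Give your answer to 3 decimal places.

Prior odds = 0.118/(1−0.118) = 0.13379.
Likelihood ratio for E1 = 0.43/0.18 = 2.3889.
Likelihood ratio for E2 = 0.51/0.25 = 2.0400.
Posterior odds = prior odds × LR₁ × LR₂ = 0.65199.
Posterior probability = odds/(1+odds) = 0.65199/1.6520 = 0.395.

Posterior probability ≈ 0.395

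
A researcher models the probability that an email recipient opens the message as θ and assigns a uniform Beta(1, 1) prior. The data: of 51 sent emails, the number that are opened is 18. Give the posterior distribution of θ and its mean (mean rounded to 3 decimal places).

Posterior: Beta(19, 34); mean ≈ 0.358

Observing 18 successes and 33 failures updates Beta(1, 1) by adding the success and failure counts to the two shape parameters: α = 1+18 = 19, β = 1+33 = 34.
Posterior mean = α/(α+β) = 19/53 = 0.358.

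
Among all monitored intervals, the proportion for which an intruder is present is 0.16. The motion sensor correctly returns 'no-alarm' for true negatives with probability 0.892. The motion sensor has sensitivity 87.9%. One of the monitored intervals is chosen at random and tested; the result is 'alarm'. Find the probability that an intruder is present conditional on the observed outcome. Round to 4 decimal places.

Write H for 'an intruder is present'. Prior odds H:¬H = 0.16/0.84 = 0.19048. For the 'alarm' outcome, the likelihood ratio is 0.879/0.108 = 8.1389.
Posterior odds = 0.19048 × 8.1389 = 1.5503, so P(H|E) = 1.5503/(1+1.5503) = 0.6079.

P(H | E) ≈ 0.6079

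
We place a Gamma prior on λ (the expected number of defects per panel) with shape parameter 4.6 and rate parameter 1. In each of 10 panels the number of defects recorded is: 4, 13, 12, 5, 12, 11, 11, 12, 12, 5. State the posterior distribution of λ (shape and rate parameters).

The Poisson likelihood adds the total count to the shape and the number of exposure periods to the rate. Here ∑xᵢ = 97 and n = 10, so shape 4.6→101.6 and rate 1→11.

Posterior: Gamma(shape=101.6, rate=11)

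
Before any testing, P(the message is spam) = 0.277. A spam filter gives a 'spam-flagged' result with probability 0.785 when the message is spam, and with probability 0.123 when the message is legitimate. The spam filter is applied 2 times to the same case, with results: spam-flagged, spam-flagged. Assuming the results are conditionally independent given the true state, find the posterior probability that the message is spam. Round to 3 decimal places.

Posterior P(H) ≈ 0.940

Let H be the event that the message is spam; start with P(H) = 0.277. P('spam-flagged'|H) = 0.785, P('spam-flagged'|¬H) = 0.123.
Update on result 1 ('spam-flagged'): P(H) ← 0.785·0.2770 / (0.785·0.2770 + 0.123·0.7230) = 0.21745/0.30637 = 0.7097.
Update on result 2 ('spam-flagged'): P(H) ← 0.785·0.7097 / (0.785·0.7097 + 0.123·0.2903) = 0.55714/0.59285 = 0.9398.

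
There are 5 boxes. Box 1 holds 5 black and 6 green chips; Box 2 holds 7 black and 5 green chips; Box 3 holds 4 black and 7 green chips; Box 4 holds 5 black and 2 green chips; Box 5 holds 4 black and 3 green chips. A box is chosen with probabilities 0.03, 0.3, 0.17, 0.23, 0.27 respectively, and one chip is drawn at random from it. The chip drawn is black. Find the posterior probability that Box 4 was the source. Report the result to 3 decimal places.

Tabulate prior·likelihood by source: [1] prior 0.03, lik 0.4545, product 0.01364; [2] prior 0.3, lik 0.5833, product 0.1750; [3] prior 0.17, lik 0.3636, product 0.06182; [4] prior 0.23, lik 0.7143, product 0.1643; [5] prior 0.27, lik 0.5714, product 0.1543.
Normalizing constant = 0.56903; the posterior for Box 4 is its product over the sum, 0.1643/0.56903 = 0.289.

Posterior probability ≈ 0.289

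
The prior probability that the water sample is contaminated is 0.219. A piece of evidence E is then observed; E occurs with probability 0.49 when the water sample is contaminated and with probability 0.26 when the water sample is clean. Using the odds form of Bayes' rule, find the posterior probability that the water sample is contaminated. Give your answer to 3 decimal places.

Posterior probability ≈ 0.346

Prior odds = 0.219/(1−0.219) = 0.28041.
Likelihood ratio for E = 0.49/0.26 = 1.8846.
Posterior odds = prior odds × LR = 0.52846.
Posterior probability = odds/(1+odds) = 0.52846/1.5285 = 0.346.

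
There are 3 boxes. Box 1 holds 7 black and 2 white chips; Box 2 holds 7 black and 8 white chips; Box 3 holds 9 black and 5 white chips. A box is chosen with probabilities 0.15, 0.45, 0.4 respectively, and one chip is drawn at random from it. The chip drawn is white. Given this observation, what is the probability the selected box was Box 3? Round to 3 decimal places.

Tabulate prior·likelihood by source: [1] prior 0.15, lik 0.2222, product 0.03333; [2] prior 0.45, lik 0.5333, product 0.2400; [3] prior 0.4, lik 0.3571, product 0.1429.
Normalizing constant = 0.41619; the posterior for Box 3 is its product over the sum, 0.1429/0.41619 = 0.343.

Posterior probability ≈ 0.343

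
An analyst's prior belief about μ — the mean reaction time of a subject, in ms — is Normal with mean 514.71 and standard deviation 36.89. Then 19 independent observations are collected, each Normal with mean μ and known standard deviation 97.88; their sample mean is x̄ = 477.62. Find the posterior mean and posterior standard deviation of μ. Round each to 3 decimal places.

Prior precision 1/τ₀² = 1/36.89² = 0.00073482; data precision n/σ² = 19/97.88² = 0.00198320.
Posterior precision = 0.00073482 + 0.00198320 = 0.00271802, giving posterior SD = 1/√0.00271802 = 19.181.
Posterior mean = (0.00073482·514.71 + 0.00198320·477.62) / 0.00271802 = 487.647.

Posterior mean ≈ 487.647; posterior SD ≈ 19.181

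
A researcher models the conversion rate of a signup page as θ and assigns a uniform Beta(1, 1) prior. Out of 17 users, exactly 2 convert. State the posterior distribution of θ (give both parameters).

The binomial likelihood is conjugate to the Beta prior: with 2 successes and 15 failures, the posterior is Beta(1+2, 1+15) = Beta(3, 16).

Posterior: Beta(3, 16)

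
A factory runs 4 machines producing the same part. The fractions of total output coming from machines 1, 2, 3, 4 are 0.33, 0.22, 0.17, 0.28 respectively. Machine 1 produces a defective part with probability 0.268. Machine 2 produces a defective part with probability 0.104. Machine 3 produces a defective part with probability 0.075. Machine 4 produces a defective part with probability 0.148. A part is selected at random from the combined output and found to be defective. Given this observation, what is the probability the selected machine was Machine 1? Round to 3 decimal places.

Posterior probability ≈ 0.534

Tabulate prior·likelihood by source: [1] prior 0.33, lik 0.268, product 0.08844; [2] prior 0.22, lik 0.104, product 0.02288; [3] prior 0.17, lik 0.075, product 0.01275; [4] prior 0.28, lik 0.148, product 0.04144.
Normalizing constant = 0.16551; the posterior for Machine 1 is its product over the sum, 0.08844/0.16551 = 0.534.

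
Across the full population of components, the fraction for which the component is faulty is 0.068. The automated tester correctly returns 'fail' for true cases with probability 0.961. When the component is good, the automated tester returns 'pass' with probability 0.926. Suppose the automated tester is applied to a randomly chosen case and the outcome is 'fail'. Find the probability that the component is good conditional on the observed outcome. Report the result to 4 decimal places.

Write H for 'the component is faulty'. Prior odds H:¬H = 0.068/0.932 = 0.072961. For the 'fail' outcome, the likelihood ratio is 0.961/0.074 = 12.986.
Posterior odds = 0.072961 × 12.986 = 0.94751, so P(H|E) = 0.94751/(1+0.94751) = 0.4865. Then P(¬H|E) = 1 − 0.4865 = 0.5135.

P(¬H | E) ≈ 0.5135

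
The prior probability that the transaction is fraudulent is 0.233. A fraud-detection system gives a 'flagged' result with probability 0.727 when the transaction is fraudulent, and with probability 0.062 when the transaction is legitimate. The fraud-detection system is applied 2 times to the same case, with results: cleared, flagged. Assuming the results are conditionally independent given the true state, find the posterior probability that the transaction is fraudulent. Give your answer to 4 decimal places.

With H the event that the transaction is fraudulent, the joint likelihood of the observed sequence is P(data|H) = 0.273·0.727 = 0.19847 and P(data|¬H) = 0.938·0.062 = 0.058156.
Bayes: P(H|data) = 0.233·0.19847 / (0.233·0.19847 + 0.767·0.058156) = 0.046244/0.090849 = 0.5090.

Posterior P(H) ≈ 0.5090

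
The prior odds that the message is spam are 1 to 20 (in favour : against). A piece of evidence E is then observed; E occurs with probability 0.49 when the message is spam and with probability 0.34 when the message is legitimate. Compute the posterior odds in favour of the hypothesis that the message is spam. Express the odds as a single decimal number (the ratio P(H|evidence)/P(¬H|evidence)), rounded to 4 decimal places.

Prior odds = 1/20 = 0.050000. In log-odds, ln(0.050000) = -2.9957.
Add log likelihood ratio: ln(1.4412) = 0.36546.
Posterior log-odds = -2.6303, so posterior odds = exp(-2.6303) = 0.072059.

Posterior odds ≈ 0.0721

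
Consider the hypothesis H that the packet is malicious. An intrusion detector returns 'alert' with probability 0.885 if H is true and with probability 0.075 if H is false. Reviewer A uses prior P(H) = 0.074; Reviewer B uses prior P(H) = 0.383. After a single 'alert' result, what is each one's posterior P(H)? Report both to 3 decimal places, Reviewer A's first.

The likelihood ratio for an 'alert' result is 0.885/0.075 = 11.800.
Reviewer A: prior odds 0.074/0.926 = 0.079914; posterior odds 0.94298; posterior probability 0.485.
Reviewer B: prior odds 0.383/0.617 = 0.62075; posterior odds 7.3248; posterior probability 0.880.

Reviewer A: 0.485; Reviewer B: 0.880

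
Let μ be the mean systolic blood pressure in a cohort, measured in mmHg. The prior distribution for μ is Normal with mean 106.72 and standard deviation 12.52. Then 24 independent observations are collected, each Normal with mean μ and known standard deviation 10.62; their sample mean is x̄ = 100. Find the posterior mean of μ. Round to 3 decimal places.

Prior precision 1/τ₀² = 1/12.52² = 0.00637957; data precision n/σ² = 24/10.62² = 0.212795.
Posterior precision = 0.00637957 + 0.212795 = 0.219175.
Posterior mean = (0.00637957·106.72 + 0.212795·100) / 0.219175 = 100.196.

Posterior mean ≈ 100.196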